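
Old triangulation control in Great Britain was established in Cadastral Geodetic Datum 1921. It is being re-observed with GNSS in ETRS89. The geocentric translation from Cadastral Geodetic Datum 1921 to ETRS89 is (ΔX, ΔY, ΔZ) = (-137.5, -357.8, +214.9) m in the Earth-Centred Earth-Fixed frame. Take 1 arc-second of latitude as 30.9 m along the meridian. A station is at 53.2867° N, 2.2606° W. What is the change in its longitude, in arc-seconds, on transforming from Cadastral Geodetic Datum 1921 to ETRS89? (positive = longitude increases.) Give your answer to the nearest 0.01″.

sin φ = 0.801637, cos φ = 0.597811, sin λ = -0.039445, cos λ = 0.999222.
East component: ΔE = −sin λ·ΔX + cos λ·ΔY = −(-0.039445)(-137.5) + (0.999222)(-357.8) = -362.95 m.
1° of latitude spans 3600 × 30.90 = 111240 m; at latitude φ, 1° of longitude spans that × cos φ = 66500.5 m, so Δλ = -362.95 / 66500.5 × 3600 = -19.648″.

Δλ = -19.65″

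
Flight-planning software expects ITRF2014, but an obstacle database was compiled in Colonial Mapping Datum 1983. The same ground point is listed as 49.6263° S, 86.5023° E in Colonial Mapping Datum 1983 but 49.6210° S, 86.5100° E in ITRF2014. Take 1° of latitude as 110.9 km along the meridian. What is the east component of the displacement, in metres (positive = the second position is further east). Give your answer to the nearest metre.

Δφ = -49.6210° − -49.6263° = +0.0053°; Δλ = 86.5100° − 86.5023° = +0.0077°.
ΔN = Δφ × 110900 = 587.8 m; ΔE = Δλ × 110900 × cos(-49.6263°) = +0.0077 × 110900 × 0.647770 = 553.2 m.

ΔE = 553 m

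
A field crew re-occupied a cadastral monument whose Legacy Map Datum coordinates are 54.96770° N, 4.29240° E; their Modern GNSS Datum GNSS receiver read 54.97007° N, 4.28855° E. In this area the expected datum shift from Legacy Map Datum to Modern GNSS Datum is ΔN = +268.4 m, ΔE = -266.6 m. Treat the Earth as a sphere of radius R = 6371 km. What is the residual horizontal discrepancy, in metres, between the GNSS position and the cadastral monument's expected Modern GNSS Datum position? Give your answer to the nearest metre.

21 m

Observed coordinate differences: Δφ = +0.00237°, Δλ = -0.00385°.
Converting to metres (1° lat = 111195 m, cos φ = 0.574038): observed ΔN = 263.5 m, observed ΔE = -245.7 m.
Subtracting the expected shift leaves a residual of 263.5 − (268.4) = -4.9 m north and -245.7 − (-266.6) = 20.9 m east.
Residual distance = √((-4.9)² + 20.9²) = 21.4 m.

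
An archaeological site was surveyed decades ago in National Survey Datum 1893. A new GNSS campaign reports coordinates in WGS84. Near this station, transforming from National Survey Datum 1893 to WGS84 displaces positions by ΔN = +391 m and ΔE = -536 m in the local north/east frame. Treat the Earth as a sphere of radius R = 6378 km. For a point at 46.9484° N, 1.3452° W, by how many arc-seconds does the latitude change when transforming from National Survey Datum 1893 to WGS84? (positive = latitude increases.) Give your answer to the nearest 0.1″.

On a sphere of radius R, 1 rad of latitude = R, so Δφ = ΔN / R = 391.0 / 6378000 = 6.1304e-05 rad = 12.645″.

Δφ = 12.6″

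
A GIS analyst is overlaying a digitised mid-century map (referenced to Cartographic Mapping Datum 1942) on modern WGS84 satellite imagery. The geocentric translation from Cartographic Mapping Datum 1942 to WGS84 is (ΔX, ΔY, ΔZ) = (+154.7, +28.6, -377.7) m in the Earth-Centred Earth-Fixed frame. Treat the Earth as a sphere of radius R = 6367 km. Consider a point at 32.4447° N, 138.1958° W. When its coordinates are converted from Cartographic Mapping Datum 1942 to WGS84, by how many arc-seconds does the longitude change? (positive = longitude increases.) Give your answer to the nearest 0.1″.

sin φ = 0.536485, cos φ = 0.843910, sin λ = -0.666587, cos λ = -0.745427.
East component: ΔE = −sin λ·ΔX + cos λ·ΔY = −(-0.666587)(154.7) + (-0.745427)(28.6) = 81.80 m.
1° of latitude spans πR/180 = 111125 m; at latitude φ, 1° of longitude spans that × cos φ = 93779.6 m, so Δλ = 81.80 / 93779.6 × 3600 = 3.140″.

Δλ = 3.1″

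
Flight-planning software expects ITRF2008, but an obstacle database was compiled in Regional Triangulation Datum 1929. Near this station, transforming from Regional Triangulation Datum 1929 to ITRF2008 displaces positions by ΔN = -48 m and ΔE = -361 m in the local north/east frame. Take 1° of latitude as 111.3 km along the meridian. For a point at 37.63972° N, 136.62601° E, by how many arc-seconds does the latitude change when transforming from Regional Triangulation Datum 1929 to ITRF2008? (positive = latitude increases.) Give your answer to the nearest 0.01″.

Δφ = -1.55″

1° of latitude = 111.3 km, so Δφ = -48.0 / 111300 = -0.0004313° = -1.553″.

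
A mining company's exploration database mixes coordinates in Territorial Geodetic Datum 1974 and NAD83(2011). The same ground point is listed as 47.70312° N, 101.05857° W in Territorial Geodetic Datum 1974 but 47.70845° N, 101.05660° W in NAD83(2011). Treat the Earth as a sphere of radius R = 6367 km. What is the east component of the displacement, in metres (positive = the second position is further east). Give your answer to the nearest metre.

Δφ = 47.70845° − 47.70312° = +0.00533°; Δλ = -101.05660° − -101.05857° = +0.00197°.
1° along a meridian = πR/180 = 111125 m.
ΔN = Δφ × 111125 = 592.3 m; ΔE = Δλ × 111125 × cos(47.70312°) = +0.00197 × 111125 × 0.672972 = 147.3 m.

ΔE = 147 m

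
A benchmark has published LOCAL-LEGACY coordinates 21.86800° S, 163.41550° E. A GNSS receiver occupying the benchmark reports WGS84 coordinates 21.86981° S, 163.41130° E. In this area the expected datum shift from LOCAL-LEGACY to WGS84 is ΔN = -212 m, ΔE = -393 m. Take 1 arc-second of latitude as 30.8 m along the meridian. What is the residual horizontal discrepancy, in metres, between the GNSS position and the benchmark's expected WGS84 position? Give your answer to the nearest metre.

Observed coordinate differences: Δφ = -0.00181°, Δλ = -0.00420°.
Converting to metres (1° lat = 110880 m, cos φ = 0.928044): observed ΔN = -200.7 m, observed ΔE = -432.2 m.
Subtracting the expected shift leaves a residual of -200.7 − (-212) = 11.3 m north and -432.2 − (-393) = -39.2 m east.
Residual distance = √(11.3² + (-39.2)²) = 40.8 m.

41 m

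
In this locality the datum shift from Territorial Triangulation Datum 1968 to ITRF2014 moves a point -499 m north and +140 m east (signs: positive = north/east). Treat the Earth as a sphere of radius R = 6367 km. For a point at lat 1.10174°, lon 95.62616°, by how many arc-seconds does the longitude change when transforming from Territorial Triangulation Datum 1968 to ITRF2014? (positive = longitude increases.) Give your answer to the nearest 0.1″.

Δλ = 4.5″

At latitude 1.10174°, cos φ = 0.999815.
One radian of longitude at latitude φ spans R cos φ, so Δλ = ΔE / (R cos φ) = 140.0 / (6367000 × 0.999815) = 2.1992e-05 rad = 4.536″.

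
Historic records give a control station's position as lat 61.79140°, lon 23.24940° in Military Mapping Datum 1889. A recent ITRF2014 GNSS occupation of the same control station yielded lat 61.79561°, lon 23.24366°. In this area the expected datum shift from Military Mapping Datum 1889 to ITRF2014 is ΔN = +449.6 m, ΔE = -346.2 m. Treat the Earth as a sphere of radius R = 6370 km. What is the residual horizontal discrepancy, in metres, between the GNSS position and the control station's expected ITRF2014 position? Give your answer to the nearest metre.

Observed coordinate differences: Δφ = +0.00421°, Δλ = -0.00574°.
Converting to metres (1° lat = 111177 m, cos φ = 0.472683): observed ΔN = 468.1 m, observed ΔE = -301.6 m.
Subtracting the expected shift leaves a residual of 468.1 − (449.6) = 18.5 m north and -301.6 − (-346.2) = 44.6 m east.
Residual distance = √(18.5² + 44.6²) = 48.2 m.

48 m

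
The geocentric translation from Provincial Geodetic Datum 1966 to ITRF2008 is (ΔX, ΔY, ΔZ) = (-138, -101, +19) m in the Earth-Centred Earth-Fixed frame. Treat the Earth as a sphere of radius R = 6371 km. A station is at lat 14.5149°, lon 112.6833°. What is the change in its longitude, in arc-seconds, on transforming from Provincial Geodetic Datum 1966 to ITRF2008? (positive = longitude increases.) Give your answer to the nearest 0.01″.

sin φ = 0.250632, cos φ = 0.968082, sin λ = 0.922651, cos λ = -0.385637.
East component: ΔE = −sin λ·ΔX + cos λ·ΔY = −(0.922651)(-138) + (-0.385637)(-101) = 166.28 m.
1° of latitude spans πR/180 = 111195 m; at latitude φ, 1° of longitude spans that × cos φ = 107645.9 m, so Δλ = 166.28 / 107645.9 × 3600 = 5.561″.

Δλ = 5.56″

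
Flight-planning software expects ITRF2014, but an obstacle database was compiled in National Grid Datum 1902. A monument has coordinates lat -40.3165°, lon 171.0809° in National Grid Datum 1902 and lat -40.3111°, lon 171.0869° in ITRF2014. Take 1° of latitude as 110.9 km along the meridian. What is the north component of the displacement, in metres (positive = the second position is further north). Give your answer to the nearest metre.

Δφ = -40.3111° − -40.3165° = +0.0054°; Δλ = 171.0869° − 171.0809° = +0.0060°.
ΔN = Δφ × 110900 = 598.9 m; ΔE = Δλ × 110900 × cos(-40.3165°) = +0.0060 × 110900 × 0.762482 = 507.4 m.

ΔN = 599 m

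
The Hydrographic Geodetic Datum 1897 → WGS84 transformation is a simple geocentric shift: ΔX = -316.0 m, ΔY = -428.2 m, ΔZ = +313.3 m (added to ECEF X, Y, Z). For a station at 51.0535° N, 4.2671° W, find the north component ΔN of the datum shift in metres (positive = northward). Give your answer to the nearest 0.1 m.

The local north axis is (−sin φ cos λ, −sin φ sin λ, cos φ), giving ΔN = 245.082 − 24.779 + 196.939 = 417.24 m.

ΔN = 417.2 m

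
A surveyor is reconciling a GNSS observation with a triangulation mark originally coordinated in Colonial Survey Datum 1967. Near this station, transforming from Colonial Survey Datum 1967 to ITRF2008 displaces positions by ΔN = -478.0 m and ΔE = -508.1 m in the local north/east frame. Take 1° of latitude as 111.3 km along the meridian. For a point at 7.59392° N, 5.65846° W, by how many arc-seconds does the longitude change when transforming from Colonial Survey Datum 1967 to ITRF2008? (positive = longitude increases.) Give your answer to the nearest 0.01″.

Δλ = -16.58″

At latitude 7.59392°, cos φ = 0.991230.
1° of longitude at this latitude = 111.3 × cos φ = 110.32 km, so Δλ = -508.1 / 110323.9 = -0.0046055° = -16.580″.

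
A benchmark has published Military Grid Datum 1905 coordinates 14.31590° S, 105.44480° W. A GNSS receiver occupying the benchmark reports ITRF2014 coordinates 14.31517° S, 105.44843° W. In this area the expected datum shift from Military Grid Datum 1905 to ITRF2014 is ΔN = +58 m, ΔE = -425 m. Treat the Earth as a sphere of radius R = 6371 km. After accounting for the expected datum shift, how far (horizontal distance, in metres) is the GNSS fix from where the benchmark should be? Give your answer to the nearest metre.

41 m

Observed coordinate differences: Δφ = +0.00073°, Δλ = -0.00363°.
Converting to metres (1° lat = 111195 m, cos φ = 0.968947): observed ΔN = 81.2 m, observed ΔE = -391.1 m.
Subtracting the expected shift leaves a residual of 81.2 − (58) = 23.2 m north and -391.1 − (-425) = 33.9 m east.
Residual distance = √(23.2² + 33.9²) = 41.1 m.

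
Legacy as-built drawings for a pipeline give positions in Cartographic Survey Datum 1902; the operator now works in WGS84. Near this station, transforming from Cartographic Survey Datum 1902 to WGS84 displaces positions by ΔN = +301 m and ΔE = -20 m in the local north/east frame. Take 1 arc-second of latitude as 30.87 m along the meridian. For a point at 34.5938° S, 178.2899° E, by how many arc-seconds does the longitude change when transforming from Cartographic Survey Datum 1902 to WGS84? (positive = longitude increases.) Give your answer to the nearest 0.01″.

At latitude -34.5938°, cos φ = 0.823198.
1″ of longitude at this latitude = 30.87 × cos φ = 25.4121 m, so Δλ = -20.0 / 25.4121 = -0.787″.

Δλ = -0.79″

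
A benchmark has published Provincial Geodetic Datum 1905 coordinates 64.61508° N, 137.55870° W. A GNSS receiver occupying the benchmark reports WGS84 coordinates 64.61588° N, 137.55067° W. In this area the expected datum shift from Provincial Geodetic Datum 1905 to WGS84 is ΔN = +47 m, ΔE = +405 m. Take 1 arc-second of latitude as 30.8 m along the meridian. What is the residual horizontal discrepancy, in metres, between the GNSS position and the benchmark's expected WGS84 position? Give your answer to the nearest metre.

Observed coordinate differences: Δφ = +0.00080°, Δλ = +0.00803°.
Converting to metres (1° lat = 110880 m, cos φ = 0.428697): observed ΔN = 88.7 m, observed ΔE = 381.7 m.
Subtracting the expected shift leaves a residual of 88.7 − (47) = 41.7 m north and 381.7 − (405) = -23.3 m east.
Residual distance = √(41.7² + (-23.3)²) = 47.8 m.

48 m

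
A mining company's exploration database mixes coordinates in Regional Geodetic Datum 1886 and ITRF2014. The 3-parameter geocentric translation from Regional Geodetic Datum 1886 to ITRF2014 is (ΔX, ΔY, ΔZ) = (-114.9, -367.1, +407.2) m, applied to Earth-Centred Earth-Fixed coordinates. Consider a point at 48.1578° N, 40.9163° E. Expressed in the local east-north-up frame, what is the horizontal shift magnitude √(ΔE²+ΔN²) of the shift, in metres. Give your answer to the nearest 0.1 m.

553.7 m

At φ = 48.1578°, λ = 40.9163°: sin φ = 0.744985, cos φ = 0.667081, sin λ = 0.654956, cos λ = 0.755667.
ΔE = −sin λ·ΔX + cos λ·ΔY = −(0.654956)·(-114.9) + (0.755667)·(-367.1) = -202.15 m.
ΔN = −sin φ cos λ·ΔX − sin φ sin λ·ΔY + cos φ·ΔZ = −(0.744985)(0.755667)(-114.9) − (0.744985)(0.654956)(-367.1) + (0.667081)(407.2) = 515.44 m.
Horizontal magnitude = √(ΔE² + ΔN²) = √((-202.15)² + 515.44²) = 553.66 m.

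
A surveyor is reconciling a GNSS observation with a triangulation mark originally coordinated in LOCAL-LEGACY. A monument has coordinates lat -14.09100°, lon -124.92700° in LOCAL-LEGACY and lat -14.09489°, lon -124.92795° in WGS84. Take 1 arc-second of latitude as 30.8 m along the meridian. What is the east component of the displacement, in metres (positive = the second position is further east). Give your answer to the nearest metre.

Δφ = -14.09489° − -14.09100° = -0.00389°; Δλ = -124.92795° − -124.92700° = -0.00095°.
1° of latitude = 3600 × 30.80 = 110880 m.
ΔN = Δφ × 110880 = -431.3 m; ΔE = Δλ × 110880 × cos(-14.09100°) = -0.00095 × 110880 × 0.969910 = -102.2 m.

ΔE = -102 m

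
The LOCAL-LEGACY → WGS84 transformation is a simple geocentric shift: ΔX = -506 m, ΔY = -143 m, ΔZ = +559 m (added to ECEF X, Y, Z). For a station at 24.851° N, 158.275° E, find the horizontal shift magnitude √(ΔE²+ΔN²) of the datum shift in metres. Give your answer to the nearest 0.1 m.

At φ = 24.851°, λ = 158.275°: sin φ = 0.420260, cos φ = 0.907404, sin λ = 0.370152, cos λ = -0.928971.
ΔE = −sin λ·ΔX + cos λ·ΔY = −(0.370152)·(-506) + (-0.928971)·(-143) = 320.14 m.
ΔN = −sin φ cos λ·ΔX − sin φ sin λ·ΔY + cos φ·ΔZ = −(0.420260)(-0.928971)(-506) − (0.420260)(0.370152)(-143) + (0.907404)(559) = 331.94 m.
Horizontal magnitude = √(ΔE² + ΔN²) = √(320.14² + 331.94²) = 461.16 m.

461.2 m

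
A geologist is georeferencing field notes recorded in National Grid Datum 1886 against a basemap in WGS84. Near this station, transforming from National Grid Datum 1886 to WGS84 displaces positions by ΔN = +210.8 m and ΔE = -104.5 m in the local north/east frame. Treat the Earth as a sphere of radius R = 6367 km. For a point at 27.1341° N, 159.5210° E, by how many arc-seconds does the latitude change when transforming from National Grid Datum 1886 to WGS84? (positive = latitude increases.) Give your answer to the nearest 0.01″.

Δφ = 6.83″

On a sphere of radius R, 1 rad of latitude = R, so Δφ = ΔN / R = 210.8 / 6367000 = 3.3108e-05 rad = 6.829″.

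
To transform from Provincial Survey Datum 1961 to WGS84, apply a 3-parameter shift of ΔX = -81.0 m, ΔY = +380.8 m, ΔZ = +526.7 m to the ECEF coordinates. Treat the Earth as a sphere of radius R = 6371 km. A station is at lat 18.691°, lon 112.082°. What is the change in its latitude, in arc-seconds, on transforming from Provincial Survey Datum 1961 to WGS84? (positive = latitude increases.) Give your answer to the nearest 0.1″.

sin φ = 0.320464, cos φ = 0.947261, sin λ = 0.926647, cos λ = -0.375933.
North component: ΔN = −sin φ cos λ·ΔX − sin φ sin λ·ΔY + cos φ·ΔZ = −(0.320464)(-0.375933)(-81.0) − (0.320464)(0.926647)(380.8) + (0.947261)(526.7) = 376.08 m.
1° of latitude spans πR/180 = 111195 m, so Δφ = 376.08 / 111195 × 3600 = 12.176″.

Δφ = 12.2″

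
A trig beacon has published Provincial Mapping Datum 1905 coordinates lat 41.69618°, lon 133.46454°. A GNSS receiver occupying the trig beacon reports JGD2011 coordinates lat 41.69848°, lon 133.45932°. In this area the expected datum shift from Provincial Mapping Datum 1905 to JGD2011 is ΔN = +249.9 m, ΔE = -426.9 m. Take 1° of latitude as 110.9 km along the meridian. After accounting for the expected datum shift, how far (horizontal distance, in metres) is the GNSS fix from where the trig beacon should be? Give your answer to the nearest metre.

7 m

Observed coordinate differences: Δφ = +0.00230°, Δλ = -0.00522°.
Converting to metres (1° lat = 110900 m, cos φ = 0.746683): observed ΔN = 255.1 m, observed ΔE = -432.3 m.
Subtracting the expected shift leaves a residual of 255.1 − (249.9) = 5.2 m north and -432.3 − (-426.9) = -5.4 m east.
Residual distance = √(5.2² + (-5.4)²) = 7.4 m.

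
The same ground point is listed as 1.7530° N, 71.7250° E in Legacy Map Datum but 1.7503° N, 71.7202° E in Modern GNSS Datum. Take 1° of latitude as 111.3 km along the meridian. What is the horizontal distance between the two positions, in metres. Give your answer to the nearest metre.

Δφ = 1.7503° − 1.7530° = -0.0027°; Δλ = 71.7202° − 71.7250° = -0.0048°.
ΔN = Δφ × 111300 = -300.5 m; ΔE = Δλ × 111300 × cos(1.7530°) = -0.0048 × 111300 × 0.999532 = -534.0 m.
Distance = √(ΔE² + ΔN²) = √((-534.0)² + (-300.5)²) = 612.7 m.

613 m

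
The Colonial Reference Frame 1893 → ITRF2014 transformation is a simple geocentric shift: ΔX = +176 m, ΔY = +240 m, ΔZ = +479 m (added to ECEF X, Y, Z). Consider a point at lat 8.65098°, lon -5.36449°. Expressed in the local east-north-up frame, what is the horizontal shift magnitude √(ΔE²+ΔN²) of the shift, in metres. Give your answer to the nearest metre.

The local east axis at (φ, λ) is (−sin λ, cos λ, 0), so ΔE = −sin(-5.36449°)·176 + cos(-5.36449°)·240 = 255.40 m.
The local north axis is (−sin φ cos λ, −sin φ sin λ, cos φ), giving ΔN = -26.357 + 3.375 + 473.550 = 450.57 m.
Horizontal magnitude = √(ΔE² + ΔN²) = √(255.40² + 450.57²) = 517.92 m.

518 m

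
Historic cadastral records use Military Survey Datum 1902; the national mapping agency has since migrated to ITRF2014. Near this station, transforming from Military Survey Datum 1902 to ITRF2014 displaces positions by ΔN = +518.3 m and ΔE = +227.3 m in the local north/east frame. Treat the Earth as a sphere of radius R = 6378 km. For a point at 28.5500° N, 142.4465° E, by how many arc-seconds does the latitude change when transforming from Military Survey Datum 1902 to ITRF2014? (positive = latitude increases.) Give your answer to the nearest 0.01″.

On a sphere of radius R, 1 rad of latitude = R, so Δφ = ΔN / R = 518.3 / 6378000 = 8.1264e-05 rad = 16.762″.

Δφ = 16.76″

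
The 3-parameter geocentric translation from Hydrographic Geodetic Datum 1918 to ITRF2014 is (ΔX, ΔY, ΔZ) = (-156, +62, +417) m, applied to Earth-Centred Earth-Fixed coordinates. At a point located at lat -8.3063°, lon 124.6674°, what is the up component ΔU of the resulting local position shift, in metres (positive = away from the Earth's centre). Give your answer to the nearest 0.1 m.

At φ = -8.3063°, λ = 124.6674°: sin φ = -0.144465, cos φ = 0.989510, sin λ = 0.822468, cos λ = -0.568812.
ΔU = cos φ cos λ·ΔX + cos φ sin λ·ΔY + sin φ·ΔZ = (0.989510)(-0.568812)(-156) + (0.989510)(0.822468)(62) + (-0.144465)(417) = 78.02 m.

ΔU = 78.0 m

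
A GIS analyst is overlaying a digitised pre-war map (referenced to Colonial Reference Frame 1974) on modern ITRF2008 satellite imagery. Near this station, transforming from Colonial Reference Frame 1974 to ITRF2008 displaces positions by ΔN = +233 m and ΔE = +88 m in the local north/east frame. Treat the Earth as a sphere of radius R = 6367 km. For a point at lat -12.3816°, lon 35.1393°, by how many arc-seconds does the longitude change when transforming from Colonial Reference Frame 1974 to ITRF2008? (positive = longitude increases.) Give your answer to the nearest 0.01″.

Δλ = 2.92″

At latitude -12.3816°, cos φ = 0.976741.
One radian of longitude at latitude φ spans R cos φ, so Δλ = ΔE / (R cos φ) = 88.0 / (6367000 × 0.976741) = 1.4150e-05 rad = 2.919″.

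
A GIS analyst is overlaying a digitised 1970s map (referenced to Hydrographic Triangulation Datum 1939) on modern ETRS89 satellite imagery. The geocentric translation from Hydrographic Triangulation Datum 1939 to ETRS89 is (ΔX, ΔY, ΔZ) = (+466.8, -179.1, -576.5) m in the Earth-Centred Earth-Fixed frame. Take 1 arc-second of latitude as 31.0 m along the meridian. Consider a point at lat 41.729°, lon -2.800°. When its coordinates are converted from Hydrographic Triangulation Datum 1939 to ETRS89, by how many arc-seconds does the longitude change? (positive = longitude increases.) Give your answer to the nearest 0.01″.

Δλ = -6.75″

sin φ = 0.665608, cos φ = 0.746301, sin λ = -0.048850, cos λ = 0.998806.
East component: ΔE = −sin λ·ΔX + cos λ·ΔY = −(-0.048850)(466.8) + (0.998806)(-179.1) = -156.08 m.
1° of latitude spans 3600 × 31.00 = 111600 m; at latitude φ, 1° of longitude spans that × cos φ = 83287.2 m, so Δλ = -156.08 / 83287.2 × 3600 = -6.747″.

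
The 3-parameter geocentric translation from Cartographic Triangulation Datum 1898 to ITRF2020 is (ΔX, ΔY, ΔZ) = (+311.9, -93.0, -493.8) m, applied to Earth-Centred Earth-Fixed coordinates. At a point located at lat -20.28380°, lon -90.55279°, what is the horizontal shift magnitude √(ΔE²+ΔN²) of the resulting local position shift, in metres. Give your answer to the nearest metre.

The local east axis at (φ, λ) is (−sin λ, cos λ, 0), so ΔE = −sin(-90.55279°)·311.9 + cos(-90.55279°)·(-93.0) = 312.78 m.
The local north axis is (−sin φ cos λ, −sin φ sin λ, cos φ), giving ΔN = -1.043 + 32.239 − 463.178 = -431.98 m.
Horizontal magnitude = √(ΔE² + ΔN²) = √(312.78² + (-431.98)²) = 533.33 m.

533 m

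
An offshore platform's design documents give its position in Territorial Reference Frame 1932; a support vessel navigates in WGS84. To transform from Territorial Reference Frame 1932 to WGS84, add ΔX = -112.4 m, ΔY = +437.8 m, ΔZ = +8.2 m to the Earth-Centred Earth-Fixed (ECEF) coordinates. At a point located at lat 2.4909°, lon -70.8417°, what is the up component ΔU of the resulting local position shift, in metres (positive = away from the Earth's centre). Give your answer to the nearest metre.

At φ = 2.4909°, λ = -70.8417°: sin φ = 0.043461, cos φ = 0.999055, sin λ = -0.944615, cos λ = 0.328179.
ΔU = cos φ cos λ·ΔX + cos φ sin λ·ΔY + sin φ·ΔZ = (0.999055)(0.328179)(-112.4) + (0.999055)(-0.944615)(437.8) + (0.043461)(8.2) = -449.66 m.

ΔU = -450 m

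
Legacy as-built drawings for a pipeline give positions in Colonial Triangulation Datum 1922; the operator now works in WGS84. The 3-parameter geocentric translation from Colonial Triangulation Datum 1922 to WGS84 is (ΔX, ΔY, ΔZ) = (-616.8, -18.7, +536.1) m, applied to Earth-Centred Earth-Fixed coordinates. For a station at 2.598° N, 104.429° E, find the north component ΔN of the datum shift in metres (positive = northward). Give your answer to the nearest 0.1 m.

ΔN = 529.4 m

The local north axis is (−sin φ cos λ, −sin φ sin λ, cos φ), giving ΔN = -6.967 + 0.821 + 535.549 = 529.40 m.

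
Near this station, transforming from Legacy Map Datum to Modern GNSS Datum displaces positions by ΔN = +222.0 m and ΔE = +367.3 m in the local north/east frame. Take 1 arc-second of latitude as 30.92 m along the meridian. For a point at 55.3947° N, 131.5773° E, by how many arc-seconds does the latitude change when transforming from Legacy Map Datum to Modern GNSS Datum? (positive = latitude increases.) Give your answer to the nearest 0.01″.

Δφ = 7.18″

1″ of latitude = 30.92 m, so Δφ = 222.0 / 30.92 = 7.180″.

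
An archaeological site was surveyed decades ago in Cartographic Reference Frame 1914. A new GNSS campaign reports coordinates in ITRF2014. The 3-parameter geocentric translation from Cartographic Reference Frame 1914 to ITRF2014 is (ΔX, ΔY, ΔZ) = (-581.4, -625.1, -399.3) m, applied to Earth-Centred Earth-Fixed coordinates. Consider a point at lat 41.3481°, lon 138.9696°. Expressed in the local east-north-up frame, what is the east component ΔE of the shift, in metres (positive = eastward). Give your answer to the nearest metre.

ΔE = 853 m

At φ = 41.3481°, λ = 138.9696°: sin φ = 0.660632, cos φ = 0.750710, sin λ = 0.656459, cos λ = -0.754361.
ΔE = −sin λ·ΔX + cos λ·ΔY = −(0.656459)·(-581.4) + (-0.754361)·(-625.1) = 853.22 m.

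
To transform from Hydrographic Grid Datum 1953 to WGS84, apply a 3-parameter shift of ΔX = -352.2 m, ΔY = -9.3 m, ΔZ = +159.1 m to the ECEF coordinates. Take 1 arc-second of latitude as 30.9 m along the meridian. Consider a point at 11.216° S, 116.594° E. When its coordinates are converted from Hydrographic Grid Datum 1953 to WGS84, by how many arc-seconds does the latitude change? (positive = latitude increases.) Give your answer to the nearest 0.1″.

sin φ = -0.194508, cos φ = 0.980901, sin λ = 0.894201, cos λ = -0.447665.
North component: ΔN = −sin φ cos λ·ΔX − sin φ sin λ·ΔY + cos φ·ΔZ = −(-0.194508)(-0.447665)(-352.2) − (-0.194508)(0.894201)(-9.3) + (0.980901)(159.1) = 185.11 m.
1° of latitude spans 3600 × 30.90 = 111240 m, so Δφ = 185.11 / 111240 × 3600 = 5.991″.

Δφ = 6.0″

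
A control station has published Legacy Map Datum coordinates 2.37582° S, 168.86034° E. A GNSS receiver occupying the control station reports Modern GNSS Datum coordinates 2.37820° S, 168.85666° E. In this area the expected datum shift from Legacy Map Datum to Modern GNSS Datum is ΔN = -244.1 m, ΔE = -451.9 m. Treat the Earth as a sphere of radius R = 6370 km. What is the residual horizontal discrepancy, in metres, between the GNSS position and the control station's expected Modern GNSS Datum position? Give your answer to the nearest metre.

Observed coordinate differences: Δφ = -0.00238°, Δλ = -0.00368°.
Converting to metres (1° lat = 111177 m, cos φ = 0.999140): observed ΔN = -264.6 m, observed ΔE = -408.8 m.
Subtracting the expected shift leaves a residual of -264.6 − (-244.1) = -20.5 m north and -408.8 − (-451.9) = 43.1 m east.
Residual distance = √((-20.5)² + 43.1²) = 47.7 m.

48 m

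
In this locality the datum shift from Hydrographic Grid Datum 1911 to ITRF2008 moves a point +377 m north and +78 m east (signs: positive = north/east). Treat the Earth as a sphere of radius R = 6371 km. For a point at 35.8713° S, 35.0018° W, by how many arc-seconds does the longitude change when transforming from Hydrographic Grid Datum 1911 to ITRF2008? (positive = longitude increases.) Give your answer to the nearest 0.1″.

Δλ = 3.1″

At latitude -35.8713°, cos φ = 0.810335.
One radian of longitude at latitude φ spans R cos φ, so Δλ = ΔE / (R cos φ) = 78.0 / (6371000 × 0.810335) = 1.5109e-05 rad = 3.116″.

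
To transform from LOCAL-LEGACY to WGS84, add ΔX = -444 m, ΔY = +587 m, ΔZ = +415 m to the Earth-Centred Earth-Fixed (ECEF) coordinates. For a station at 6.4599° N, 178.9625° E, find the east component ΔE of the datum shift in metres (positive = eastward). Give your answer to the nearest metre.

The local east axis at (φ, λ) is (−sin λ, cos λ, 0), so ΔE = −sin(178.9625°)·(-444) + cos(178.9625°)·587 = -578.86 m.

ΔE = -579 m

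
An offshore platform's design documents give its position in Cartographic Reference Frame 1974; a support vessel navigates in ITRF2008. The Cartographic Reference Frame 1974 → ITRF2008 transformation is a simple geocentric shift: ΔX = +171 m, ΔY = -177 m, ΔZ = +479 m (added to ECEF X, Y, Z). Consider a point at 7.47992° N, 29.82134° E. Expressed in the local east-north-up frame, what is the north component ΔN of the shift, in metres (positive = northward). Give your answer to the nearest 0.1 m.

At φ = 7.47992°, λ = 29.82134°: sin φ = 0.130179, cos φ = 0.991491, sin λ = 0.497297, cos λ = 0.867580.
ΔN = −sin φ cos λ·ΔX − sin φ sin λ·ΔY + cos φ·ΔZ = −(0.130179)(0.867580)(171) − (0.130179)(0.497297)(-177) + (0.991491)(479) = 467.07 m.

ΔN = 467.1 m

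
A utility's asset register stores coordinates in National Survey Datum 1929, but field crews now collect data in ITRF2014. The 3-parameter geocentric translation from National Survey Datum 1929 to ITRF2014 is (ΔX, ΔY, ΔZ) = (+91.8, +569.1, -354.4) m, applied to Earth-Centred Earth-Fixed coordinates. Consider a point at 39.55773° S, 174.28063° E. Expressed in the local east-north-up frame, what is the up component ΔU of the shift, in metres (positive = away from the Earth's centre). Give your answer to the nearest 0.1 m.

ΔU = 199.0 m

At φ = -39.55773°, λ = 174.28063°: sin φ = -0.636855, cos φ = 0.770983, sin λ = 0.099656, cos λ = -0.995022.
ΔU = cos φ cos λ·ΔX + cos φ sin λ·ΔY + sin φ·ΔZ = (0.770983)(-0.995022)(91.8) + (0.770983)(0.099656)(569.1) + (-0.636855)(-354.4) = 199.00 m.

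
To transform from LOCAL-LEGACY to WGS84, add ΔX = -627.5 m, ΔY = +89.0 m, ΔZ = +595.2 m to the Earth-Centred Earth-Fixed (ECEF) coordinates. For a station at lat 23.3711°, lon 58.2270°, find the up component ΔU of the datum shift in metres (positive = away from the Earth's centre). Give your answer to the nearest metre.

ΔU = 2 m

At φ = 23.3711°, λ = 58.2270°: sin φ = 0.396685, cos φ = 0.917955, sin λ = 0.850141, cos λ = 0.526555.
ΔU = cos φ cos λ·ΔX + cos φ sin λ·ΔY + sin φ·ΔZ = (0.917955)(0.526555)(-627.5) + (0.917955)(0.850141)(89.0) + (0.396685)(595.2) = 2.26 m.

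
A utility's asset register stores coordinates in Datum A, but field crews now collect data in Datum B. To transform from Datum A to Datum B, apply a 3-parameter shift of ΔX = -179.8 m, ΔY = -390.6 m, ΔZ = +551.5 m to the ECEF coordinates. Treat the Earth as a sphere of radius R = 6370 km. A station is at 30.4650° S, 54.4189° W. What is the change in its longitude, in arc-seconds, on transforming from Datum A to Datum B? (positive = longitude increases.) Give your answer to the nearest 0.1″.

Δλ = -14.0″

sin φ = -0.507012, cos φ = 0.861939, sin λ = -0.813293, cos λ = 0.581855.
East component: ΔE = −sin λ·ΔX + cos λ·ΔY = −(-0.813293)(-179.8) + (0.581855)(-390.6) = -373.50 m.
1° of latitude spans πR/180 = 111177 m; at latitude φ, 1° of longitude spans that × cos φ = 95828.2 m, so Δλ = -373.50 / 95828.2 × 3600 = -14.031″.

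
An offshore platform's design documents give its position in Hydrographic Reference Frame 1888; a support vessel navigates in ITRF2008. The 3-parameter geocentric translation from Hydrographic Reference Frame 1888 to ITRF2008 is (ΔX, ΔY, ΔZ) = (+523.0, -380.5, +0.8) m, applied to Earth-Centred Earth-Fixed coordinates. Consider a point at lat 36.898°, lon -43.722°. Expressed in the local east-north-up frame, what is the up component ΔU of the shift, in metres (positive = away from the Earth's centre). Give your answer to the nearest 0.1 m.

At φ = 36.898°, λ = -43.722°: sin φ = 0.600392, cos φ = 0.799706, sin λ = -0.691160, cos λ = 0.722702.
ΔU = cos φ cos λ·ΔX + cos φ sin λ·ΔY + sin φ·ΔZ = (0.799706)(0.722702)(523.0) + (0.799706)(-0.691160)(-380.5) + (0.600392)(0.8) = 513.06 m.

ΔU = 513.1 m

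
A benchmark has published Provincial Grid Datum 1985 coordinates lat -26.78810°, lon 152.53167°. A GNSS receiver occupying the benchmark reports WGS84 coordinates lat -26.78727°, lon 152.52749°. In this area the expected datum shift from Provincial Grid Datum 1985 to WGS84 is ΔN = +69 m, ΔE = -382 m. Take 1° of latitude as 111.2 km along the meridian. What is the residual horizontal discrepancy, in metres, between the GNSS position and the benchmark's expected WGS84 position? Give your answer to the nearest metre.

Observed coordinate differences: Δφ = +0.00083°, Δλ = -0.00418°.
Converting to metres (1° lat = 111200 m, cos φ = 0.892679): observed ΔN = 92.3 m, observed ΔE = -414.9 m.
Subtracting the expected shift leaves a residual of 92.3 − (69) = 23.3 m north and -414.9 − (-382) = -32.9 m east.
Residual distance = √(23.3² + (-32.9)²) = 40.3 m.

40 m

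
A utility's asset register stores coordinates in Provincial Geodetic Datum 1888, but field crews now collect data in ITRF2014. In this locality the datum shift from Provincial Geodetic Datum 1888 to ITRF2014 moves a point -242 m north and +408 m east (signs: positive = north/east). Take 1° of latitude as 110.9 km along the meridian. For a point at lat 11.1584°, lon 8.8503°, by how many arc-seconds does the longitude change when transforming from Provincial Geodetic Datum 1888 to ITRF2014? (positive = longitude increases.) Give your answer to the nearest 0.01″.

Δλ = 13.50″

At latitude 11.1584°, cos φ = 0.981096.
1° of longitude at this latitude = 110.9 × cos φ = 108.80 km, so Δλ = 408.0 / 108803.5 = 0.0037499° = 13.500″.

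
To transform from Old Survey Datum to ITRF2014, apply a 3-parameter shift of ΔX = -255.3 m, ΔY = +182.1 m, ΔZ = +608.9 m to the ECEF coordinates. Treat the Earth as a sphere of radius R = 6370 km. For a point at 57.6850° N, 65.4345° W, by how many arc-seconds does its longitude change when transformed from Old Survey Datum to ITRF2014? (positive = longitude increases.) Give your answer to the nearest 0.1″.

Δλ = -9.5″

sin φ = 0.845122, cos φ = 0.534574, sin λ = -0.909487, cos λ = 0.415733.
East component: ΔE = −sin λ·ΔX + cos λ·ΔY = −(-0.909487)(-255.3) + (0.415733)(182.1) = -156.49 m.
1° of latitude spans πR/180 = 111177 m; at latitude φ, 1° of longitude spans that × cos φ = 59432.5 m, so Δλ = -156.49 / 59432.5 × 3600 = -9.479″.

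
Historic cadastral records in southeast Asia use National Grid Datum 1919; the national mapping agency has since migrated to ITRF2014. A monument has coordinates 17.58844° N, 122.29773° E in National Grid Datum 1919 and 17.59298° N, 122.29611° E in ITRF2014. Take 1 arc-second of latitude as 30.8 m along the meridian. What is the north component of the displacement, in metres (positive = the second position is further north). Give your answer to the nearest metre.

ΔN = 503 m

Δφ = 17.59298° − 17.58844° = +0.00454°; Δλ = 122.29611° − 122.29773° = -0.00162°.
1° of latitude = 3600 × 30.80 = 110880 m.
ΔN = Δφ × 110880 = 503.4 m; ΔE = Δλ × 110880 × cos(17.58844°) = -0.00162 × 110880 × 0.953252 = -171.2 m.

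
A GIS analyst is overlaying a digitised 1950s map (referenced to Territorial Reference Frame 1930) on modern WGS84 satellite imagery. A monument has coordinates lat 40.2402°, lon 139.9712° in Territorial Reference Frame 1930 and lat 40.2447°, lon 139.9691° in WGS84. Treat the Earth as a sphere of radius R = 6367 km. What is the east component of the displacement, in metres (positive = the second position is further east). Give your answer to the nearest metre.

Δφ = 40.2447° − 40.2402° = +0.0045°; Δλ = 139.9691° − 139.9712° = -0.0021°.
1° along a meridian = πR/180 = 111125 m.
ΔN = Δφ × 111125 = 500.1 m; ΔE = Δλ × 111125 × cos(40.2402°) = -0.0021 × 111125 × 0.763343 = -178.1 m.

ΔE = -178 m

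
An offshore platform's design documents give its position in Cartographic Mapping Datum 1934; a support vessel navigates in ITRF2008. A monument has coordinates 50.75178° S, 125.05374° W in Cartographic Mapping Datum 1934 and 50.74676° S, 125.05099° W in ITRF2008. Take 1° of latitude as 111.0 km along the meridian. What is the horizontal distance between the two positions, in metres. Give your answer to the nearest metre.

Δφ = -50.74676° − -50.75178° = +0.00502°; Δλ = -125.05099° − -125.05374° = +0.00275°.
ΔN = Δφ × 111000 = 557.2 m; ΔE = Δλ × 111000 × cos(-50.75178°) = +0.00275 × 111000 × 0.632681 = 193.1 m.
Distance = √(ΔE² + ΔN²) = √(193.1² + 557.2²) = 589.7 m.

590 m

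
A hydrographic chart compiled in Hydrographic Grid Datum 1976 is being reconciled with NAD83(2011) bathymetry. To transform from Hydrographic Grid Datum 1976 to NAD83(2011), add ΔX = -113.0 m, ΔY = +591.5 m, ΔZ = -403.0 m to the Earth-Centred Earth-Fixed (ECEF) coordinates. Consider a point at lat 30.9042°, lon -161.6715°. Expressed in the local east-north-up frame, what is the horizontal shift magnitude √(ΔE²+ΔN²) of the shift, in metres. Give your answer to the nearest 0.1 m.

670.6 m

At φ = 30.9042°, λ = -161.6715°: sin φ = 0.513604, cos φ = 0.858027, sin λ = -0.314465, cos λ = -0.949269.
ΔE = −sin λ·ΔX + cos λ·ΔY = −(-0.314465)·(-113.0) + (-0.949269)·(591.5) = -597.03 m.
ΔN = −sin φ cos λ·ΔX − sin φ sin λ·ΔY + cos φ·ΔZ = −(0.513604)(-0.949269)(-113.0) − (0.513604)(-0.314465)(591.5) + (0.858027)(-403.0) = -305.34 m.
Horizontal magnitude = √(ΔE² + ΔN²) = √((-597.03)² + (-305.34)²) = 670.58 m.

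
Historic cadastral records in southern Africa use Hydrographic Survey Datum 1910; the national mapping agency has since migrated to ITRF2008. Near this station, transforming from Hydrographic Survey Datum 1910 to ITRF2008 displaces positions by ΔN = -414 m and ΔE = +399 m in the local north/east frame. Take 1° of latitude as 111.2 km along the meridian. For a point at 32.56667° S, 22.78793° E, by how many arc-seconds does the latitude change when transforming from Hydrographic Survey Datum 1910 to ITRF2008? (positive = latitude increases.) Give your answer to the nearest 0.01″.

Δφ = -13.40″

1° of latitude = 111.2 km, so Δφ = -414.0 / 111200 = -0.0037230° = -13.403″.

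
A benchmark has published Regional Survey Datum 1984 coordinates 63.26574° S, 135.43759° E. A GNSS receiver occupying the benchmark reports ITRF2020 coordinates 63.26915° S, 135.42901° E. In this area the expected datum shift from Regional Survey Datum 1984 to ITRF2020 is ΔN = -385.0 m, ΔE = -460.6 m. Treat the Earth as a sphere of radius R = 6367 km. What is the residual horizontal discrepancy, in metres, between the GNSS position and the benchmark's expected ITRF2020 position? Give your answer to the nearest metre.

Observed coordinate differences: Δφ = -0.00341°, Δλ = -0.00858°.
Converting to metres (1° lat = 111125 m, cos φ = 0.449853): observed ΔN = -378.9 m, observed ΔE = -428.9 m.
Subtracting the expected shift leaves a residual of -378.9 − (-385.0) = 6.1 m north and -428.9 − (-460.6) = 31.7 m east.
Residual distance = √(6.1² + 31.7²) = 32.3 m.

32 m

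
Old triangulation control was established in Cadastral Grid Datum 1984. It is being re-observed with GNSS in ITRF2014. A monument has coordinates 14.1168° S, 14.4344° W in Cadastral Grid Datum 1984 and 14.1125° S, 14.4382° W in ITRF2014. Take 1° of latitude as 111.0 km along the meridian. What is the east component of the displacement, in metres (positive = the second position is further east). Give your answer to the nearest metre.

Δφ = -14.1125° − -14.1168° = +0.0043°; Δλ = -14.4382° − -14.4344° = -0.0038°.
ΔN = Δφ × 111000 = 477.3 m; ΔE = Δλ × 111000 × cos(-14.1168°) = -0.0038 × 111000 × 0.969801 = -409.1 m.

ΔE = -409 m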